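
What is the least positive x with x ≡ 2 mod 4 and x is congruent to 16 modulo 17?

50

x ≡ 2 (mod 4) gives x ∈ {2, 6, 10, 14, 18, 22, 26, 30, …}.
The first of these with x mod 17 = 16 is 50.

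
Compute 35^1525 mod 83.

By repeated squaring mod 83: 35^1≡35, 35^2≡63, 35^4≡68, 35^8≡59, 35^16≡78, 35^32≡25, 35^64≡44, 35^128≡27, 35^256≡65, 35^512≡75, 35^1024≡64.
1525 = 1 + 4 + 16 + 32 + 64 + 128 + 256 + 1024, so 35^1525 ≡ 35·68·78·25·44·27·65·64 ≡ 24 (mod 83).

24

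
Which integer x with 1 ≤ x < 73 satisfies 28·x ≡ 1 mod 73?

60

28·60 = 1680 = 23·73 + 1, so 28⁻¹ ≡ 60 (mod 73).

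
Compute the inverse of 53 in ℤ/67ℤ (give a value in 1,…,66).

67 = 1·53 + 14
53 = 3·14 + 11
14 = 1·11 + 3
11 = 3·3 + 2
3 = 1·2 + 1
2 = 2·1 + 0
Back-substituting gives 53·43 ≡ 1 (mod 67).

43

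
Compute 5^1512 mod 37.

By repeated squaring mod 37: 5^1≡5, 5^2≡25, 5^4≡33, 5^8≡16, 5^16≡34, 5^32≡9, 5^64≡7, 5^128≡12, 5^256≡33, 5^512≡16, 5^1024≡34.
1512 = 8 + 32 + 64 + 128 + 256 + 1024, so 5^1512 ≡ 16·9·7·12·33·34 ≡ 1 (mod 37).

1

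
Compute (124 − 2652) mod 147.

2652 = 18·147 + 6, so 2652 mod 147 = 6.
(124 − 6) mod 147 = 118.

118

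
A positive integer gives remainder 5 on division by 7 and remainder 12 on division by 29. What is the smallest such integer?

12

x ≡ 5 (mod 7) gives x ∈ {5, 12}.
The first of these with x mod 29 = 12 is 12.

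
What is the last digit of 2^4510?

Last digits of 2^n: 2, 4, 8, 6 (period 4).
4510 leaves remainder 2 on division by 4, so 2^4510 ends in 4.

4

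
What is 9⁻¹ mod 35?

9·4 = 36 = 1·35 + 1, so 9⁻¹ ≡ 4 (mod 35).

4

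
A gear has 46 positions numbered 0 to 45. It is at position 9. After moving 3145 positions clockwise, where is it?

3145 = 68·46 + 17, so 3145 mod 46 = 17.
(9 + 17) mod 46 = 26.

26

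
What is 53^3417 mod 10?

3

Last digits of 3^n: 3, 9, 7, 1 (period 4).
3417 mod 4 = 1, so the last digit matches 3^1 = 3.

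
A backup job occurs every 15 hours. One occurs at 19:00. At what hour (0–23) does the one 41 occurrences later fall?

41·15 = 615.
615 = 25·24 + 15, so 615 mod 24 = 15.
(19 + 15) mod 24 = 10.

10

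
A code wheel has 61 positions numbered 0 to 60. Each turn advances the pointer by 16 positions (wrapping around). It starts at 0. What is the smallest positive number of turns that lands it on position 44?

18

16⁻¹ ≡ 42 (mod 61) because 16·42 = 672 = 11·61 + 1.
So x ≡ 42·44 = 1848 ≡ 18 (mod 61).
Check: 16·18 = 288 = 4·61 + 44.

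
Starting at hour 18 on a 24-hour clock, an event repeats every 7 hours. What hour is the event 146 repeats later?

8

146·7 = 1022.
1022 − 42·24 = 14, so 1022 ≡ 14 (mod 24).
(18 + 14) mod 24 = 8.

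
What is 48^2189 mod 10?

8

Powers of 8 mod 10 repeat with period 4: 8, 4, 2, 6.
2189 mod 4 = 1, so the last digit matches 8^1 = 8.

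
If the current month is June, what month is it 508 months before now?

Dividing 508 by 12 gives quotient 42 and remainder 4.
June − 4 months → February.

February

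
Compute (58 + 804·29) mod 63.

804·29 = 23316.
23316 mod 63 = 6 (since 370·63 = 23310).
(58 + 6) mod 63 = 1.

1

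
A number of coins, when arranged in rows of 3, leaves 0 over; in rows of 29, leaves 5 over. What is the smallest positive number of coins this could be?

63

x ≡ 0 (mod 3) gives x ∈ {0, 3, 6, 9, 12, 15, 18, 21, …}.
The first of these with x mod 29 = 5 is 63.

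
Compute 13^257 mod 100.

33

By repeated squaring mod 100: 13^1≡13, 13^2≡69, 13^4≡61, 13^8≡21, 13^16≡41, 13^32≡81, 13^64≡61, 13^128≡21, 13^256≡41.
Since 257 = 1 + 256 in binary, 13^257 ≡ 13·41 ≡ 33 (mod 100).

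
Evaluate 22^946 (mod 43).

21

Square-and-reduce mod 43: 22^1≡22, 22^2≡11, 22^4≡35, 22^8≡21, 22^16≡11, 22^32≡35, 22^64≡21, 22^128≡11, 22^256≡35, 22^512≡21.
946 = 2 + 16 + 32 + 128 + 256 + 512, so 22^946 ≡ 11·11·35·11·35·21 ≡ 21 (mod 43).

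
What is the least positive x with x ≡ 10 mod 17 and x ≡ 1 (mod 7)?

78

x ≡ 1 (mod 7) gives x ∈ {1, 8, 15, 22, 29, 36, 43, 50, …}.
The first of these with x mod 17 = 10 is 78.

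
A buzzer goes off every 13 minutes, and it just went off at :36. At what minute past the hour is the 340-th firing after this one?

340·13 = 4420.
4420 mod 60 = 40 (since 73·60 = 4380).
(36 + 40) mod 60 = 16.

16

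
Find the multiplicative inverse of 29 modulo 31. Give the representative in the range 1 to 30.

31 = 1·29 + 2
29 = 14·2 + 1
2 = 2·1 + 0
Back-substituting gives 29·15 ≡ 1 (mod 31).

15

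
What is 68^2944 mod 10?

6

Powers of 8 mod 10 repeat with period 4: 8, 4, 2, 6.
2944 mod 4 = 0, so the last digit matches 8^4 = 6.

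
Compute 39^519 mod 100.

Square-and-reduce mod 100: 39^1≡39, 39^2≡21, 39^4≡41, 39^8≡81, 39^16≡61, 39^32≡21, 39^64≡41, 39^128≡81, 39^256≡61, 39^512≡21.
Since 519 = 1 + 2 + 4 + 512 in binary, 39^519 ≡ 39·21·41·21 ≡ 59 (mod 100).

59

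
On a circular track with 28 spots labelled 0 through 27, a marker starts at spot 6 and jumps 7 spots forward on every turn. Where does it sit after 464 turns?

464·7 = 3248.
3248 = 116·28 + 0, so 3248 mod 28 = 0.
(6 + 0) mod 28 = 6.

6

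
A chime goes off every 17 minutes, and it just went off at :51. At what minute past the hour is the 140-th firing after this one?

140·17 = 2380.
2380 = 39·60 + 40, so 2380 mod 60 = 40.
(51 + 40) mod 60 = 31.

31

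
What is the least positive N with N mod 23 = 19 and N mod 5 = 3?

88

Since 5·14 ≡ 1 (mod 23), take x = 3 + 5·((19−3)·14 mod 23) = 3 + 5·17 = 88.
Check: 88 mod 23 = 19, 88 mod 5 = 3.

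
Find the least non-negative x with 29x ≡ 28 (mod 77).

29⁻¹ ≡ 8 (mod 77) because 29·8 = 232 = 3·77 + 1.
So x ≡ 8·28 = 224 ≡ 70 (mod 77).
Check: 29·70 = 2030 = 26·77 + 28.

70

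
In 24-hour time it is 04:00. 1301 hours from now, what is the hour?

1301 = 54·24 + 5, so 1301 mod 24 = 5.
(4 + 5) mod 24 = 9.

9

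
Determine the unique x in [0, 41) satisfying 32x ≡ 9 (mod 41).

The inverse of 32 mod 41 is 9 (since 32·9 = 288 ≡ 1).
So x ≡ 9·9 = 81 ≡ 40 (mod 41).
Check: 32·40 = 1280 = 31·41 + 9.

40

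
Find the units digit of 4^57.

The units digit of 4^n cycles with period 2: 4, 6, …
57 leaves remainder 1 on division by 2, so 4^57 ends in 4.

4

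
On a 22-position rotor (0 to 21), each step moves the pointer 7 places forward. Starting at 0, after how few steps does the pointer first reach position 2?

16

7⁻¹ ≡ 19 (mod 22) because 7·19 = 133 = 6·22 + 1.
So x ≡ 19·2 = 38 ≡ 16 (mod 22).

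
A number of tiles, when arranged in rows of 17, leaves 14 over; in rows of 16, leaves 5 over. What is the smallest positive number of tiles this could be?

133

Since 16·16 ≡ 1 (mod 17), take x = 5 + 16·((14−5)·16 mod 17) = 5 + 16·8 = 133.
Check: 133 mod 17 = 14, 133 mod 16 = 5.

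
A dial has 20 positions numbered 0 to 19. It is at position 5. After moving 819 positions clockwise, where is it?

4

819 = 40·20 + 19, so 819 mod 20 = 19.
(5 + 19) mod 20 = 4.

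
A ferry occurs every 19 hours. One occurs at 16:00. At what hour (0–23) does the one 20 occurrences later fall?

20·19 = 380.
Dividing 380 by 24 gives quotient 15 and remainder 20.
(16 + 20) mod 24 = 12.

12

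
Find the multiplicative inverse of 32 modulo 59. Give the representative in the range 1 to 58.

24

59 = 1·32 + 27
32 = 1·27 + 5
27 = 5·5 + 2
5 = 2·2 + 1
2 = 2·1 + 0
Back-substituting gives 32·24 ≡ 1 (mod 59).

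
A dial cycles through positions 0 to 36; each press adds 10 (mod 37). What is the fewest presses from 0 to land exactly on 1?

10·26 = 260 = 7·37 + 1, so 10⁻¹ ≡ 26 (mod 37).

26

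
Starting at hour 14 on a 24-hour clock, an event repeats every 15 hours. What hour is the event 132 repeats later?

132·15 = 1980.
1980 − 82·24 = 12, so 1980 ≡ 12 (mod 24).
(14 + 12) mod 24 = 2.

2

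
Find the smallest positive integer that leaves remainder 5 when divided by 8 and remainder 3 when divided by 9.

Since 9·1 ≡ 1 (mod 8), take x = 3 + 9·((5−3)·1 mod 8) = 3 + 9·2 = 21.
Check: 21 mod 8 = 5, 21 mod 9 = 3.

21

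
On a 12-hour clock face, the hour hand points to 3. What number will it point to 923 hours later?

923 − 76·12 = 11, so 923 ≡ 11 (mod 12).
3 + 11 → 2 on a 12-hour dial.

2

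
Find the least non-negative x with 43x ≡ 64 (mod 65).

3

43⁻¹ ≡ 62 (mod 65) because 43·62 = 2666 = 41·65 + 1.
Multiplying both sides by 62: x ≡ 62·64 = 3968 ≡ 3 (mod 65).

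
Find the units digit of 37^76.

The units digit of 37^n cycles with period 4: 7, 9, 3, 1, …
76 mod 4 = 0, so the last digit matches 7^4 = 1.

1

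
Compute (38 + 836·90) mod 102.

2

836·90 = 75240.
75240 − 737·102 = 66, so 75240 ≡ 66 (mod 102).
(38 + 66) mod 102 = 2.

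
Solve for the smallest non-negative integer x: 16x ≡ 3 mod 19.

The inverse of 16 mod 19 is 6 (since 16·6 = 96 ≡ 1).
Multiplying both sides by 6: x ≡ 6·3 = 18 ≡ 18 (mod 19).
Check: 16·18 = 288 = 15·19 + 3.

18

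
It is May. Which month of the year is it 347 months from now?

April

Dividing 347 by 12 gives quotient 28 and remainder 11.
May + 11 months → April.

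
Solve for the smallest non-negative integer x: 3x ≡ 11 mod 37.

16

3⁻¹ ≡ 25 (mod 37) because 3·25 = 75 = 2·37 + 1.
Multiplying both sides by 25: x ≡ 25·11 = 275 ≡ 16 (mod 37).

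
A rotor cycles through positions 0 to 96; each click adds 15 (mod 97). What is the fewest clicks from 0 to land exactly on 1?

15·13 = 195 = 2·97 + 1, so 15⁻¹ ≡ 13 (mod 97).

13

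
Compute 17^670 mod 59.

16

By repeated squaring mod 59: 17^1≡17, 17^2≡53, 17^4≡36, 17^8≡57, 17^16≡4, 17^32≡16, 17^64≡20, 17^128≡46, 17^256≡51, 17^512≡5.
670 = 2 + 4 + 8 + 16 + 128 + 512, so 17^670 ≡ 53·36·57·4·46·5 ≡ 16 (mod 59).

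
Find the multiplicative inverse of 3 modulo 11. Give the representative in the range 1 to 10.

4

3·4 = 12 = 1·11 + 1, so 3⁻¹ ≡ 4 (mod 11).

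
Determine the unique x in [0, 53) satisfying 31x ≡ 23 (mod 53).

The inverse of 31 mod 53 is 12 (since 31·12 = 372 ≡ 1).
So x ≡ 12·23 = 276 ≡ 11 (mod 53).

11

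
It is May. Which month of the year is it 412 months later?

September

412 − 34·12 = 4, so 412 ≡ 4 (mod 12).
May + 4 months → September.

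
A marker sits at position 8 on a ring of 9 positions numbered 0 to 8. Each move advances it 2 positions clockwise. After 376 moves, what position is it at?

376·2 = 752.
752 mod 9 = 5 (since 83·9 = 747).
(8 + 5) mod 9 = 4.

4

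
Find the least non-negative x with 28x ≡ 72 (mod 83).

The inverse of 28 mod 83 is 3 (since 28·3 = 84 ≡ 1).
Multiplying both sides by 3: x ≡ 3·72 = 216 ≡ 50 (mod 83).

50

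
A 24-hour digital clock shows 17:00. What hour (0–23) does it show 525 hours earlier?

Dividing 525 by 24 gives quotient 21 and remainder 21.
(17 − 21) mod 24 = 20.

20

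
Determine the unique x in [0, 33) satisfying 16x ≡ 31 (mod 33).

The inverse of 16 mod 33 is 31 (since 16·31 = 496 ≡ 1).
Multiplying both sides by 31: x ≡ 31·31 = 961 ≡ 4 (mod 33).

4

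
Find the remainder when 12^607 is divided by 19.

Successive squares of 12 mod 19: 12^1≡12, 12^2≡11, 12^4≡7, 12^8≡11, 12^16≡7, 12^32≡11, 12^64≡7, 12^128≡11, 12^256≡7, 12^512≡11.
607 = 1 + 2 + 4 + 8 + 16 + 64 + 512, so 12^607 ≡ 12·11·7·11·7·7·11 ≡ 12 (mod 19).

12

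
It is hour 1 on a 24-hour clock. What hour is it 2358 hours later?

7

2358 − 98·24 = 6, so 2358 ≡ 6 (mod 24).
(1 + 6) mod 24 = 7.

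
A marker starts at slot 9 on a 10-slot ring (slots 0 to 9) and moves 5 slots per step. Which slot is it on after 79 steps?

79·5 = 395.
395 = 39·10 + 5, so 395 mod 10 = 5.
(9 + 5) mod 10 = 4.

4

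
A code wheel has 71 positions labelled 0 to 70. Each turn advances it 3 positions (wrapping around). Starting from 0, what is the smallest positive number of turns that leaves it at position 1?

24

3·24 = 72 = 1·71 + 1, so 3⁻¹ ≡ 24 (mod 71).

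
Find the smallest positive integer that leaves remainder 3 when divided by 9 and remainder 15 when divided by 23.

x ≡ 3 (mod 9) gives x ∈ {3, 12, 21, 30, 39, 48, 57, 66, …}.
The first of these with x mod 23 = 15 is 84.

84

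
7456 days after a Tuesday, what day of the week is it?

Dividing 7456 by 7 gives quotient 1065 and remainder 1.
Tuesday + 1 day → Wednesday.

Wednesday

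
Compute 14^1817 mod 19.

15

Successive squares of 14 mod 19: 14^1≡14, 14^2≡6, 14^4≡17, 14^8≡4, 14^16≡16, 14^32≡9, 14^64≡5, 14^128≡6, 14^256≡17, 14^512≡4, 14^1024≡16.
1817 = 1 + 8 + 16 + 256 + 512 + 1024, so 14^1817 ≡ 14·4·16·17·4·16 ≡ 15 (mod 19).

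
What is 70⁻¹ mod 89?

14

70·14 = 980 = 11·89 + 1, so 70⁻¹ ≡ 14 (mod 89).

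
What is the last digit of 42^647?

Powers of 2 mod 10 repeat with period 4: 2, 4, 8, 6.
647 mod 4 = 3, so the last digit matches 2^3 = 8.

8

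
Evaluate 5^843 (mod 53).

Square-and-reduce mod 53: 5^1≡5, 5^2≡25, 5^4≡42, 5^8≡15, 5^16≡13, 5^32≡10, 5^64≡47, 5^128≡36, 5^256≡24, 5^512≡46.
Since 843 = 1 + 2 + 8 + 64 + 256 + 512 in binary, 5^843 ≡ 5·25·15·47·24·46 ≡ 20 (mod 53).

20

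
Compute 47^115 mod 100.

Successive squares of 47 mod 100: 47^1≡47, 47^2≡9, 47^4≡81, 47^8≡61, 47^16≡21, 47^32≡41, 47^64≡81.
115 = 1 + 2 + 16 + 32 + 64, so 47^115 ≡ 47·9·21·41·81 ≡ 43 (mod 100).

43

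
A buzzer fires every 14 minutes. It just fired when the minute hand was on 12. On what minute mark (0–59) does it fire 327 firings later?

30

327·14 = 4578.
4578 mod 60 = 18 (since 76·60 = 4560).
(12 + 18) mod 60 = 30.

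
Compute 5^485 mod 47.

Successive squares of 5 mod 47: 5^1≡5, 5^2≡25, 5^4≡14, 5^8≡8, 5^16≡17, 5^32≡7, 5^64≡2, 5^128≡4, 5^256≡16.
Since 485 = 1 + 4 + 32 + 64 + 128 + 256 in binary, 5^485 ≡ 5·14·7·2·4·16 ≡ 22 (mod 47).

22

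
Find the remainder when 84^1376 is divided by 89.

8

By repeated squaring mod 89: 84^1≡84, 84^2≡25, 84^4≡2, 84^8≡4, 84^16≡16, 84^32≡78, 84^64≡32, 84^128≡45, 84^256≡67, 84^512≡39, 84^1024≡8.
Since 1376 = 32 + 64 + 256 + 1024 in binary, 84^1376 ≡ 78·32·67·8 ≡ 8 (mod 89).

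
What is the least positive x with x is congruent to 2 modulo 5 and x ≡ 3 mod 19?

22

x ≡ 2 (mod 5) gives x ∈ {2, 7, 12, 17, 22}.
The first of these with x mod 19 = 3 is 22.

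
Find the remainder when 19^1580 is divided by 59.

21

Square-and-reduce mod 59: 19^1≡19, 19^2≡7, 19^4≡49, 19^8≡41, 19^16≡29, 19^32≡15, 19^64≡48, 19^128≡3, 19^256≡9, 19^512≡22, 19^1024≡12.
1580 = 4 + 8 + 32 + 512 + 1024, so 19^1580 ≡ 49·41·15·22·12 ≡ 21 (mod 59).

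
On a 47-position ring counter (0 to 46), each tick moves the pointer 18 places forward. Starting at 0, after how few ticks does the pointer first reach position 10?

11

The inverse of 18 mod 47 is 34 (since 18·34 = 612 ≡ 1).
Multiplying both sides by 34: x ≡ 34·10 = 340 ≡ 11 (mod 47).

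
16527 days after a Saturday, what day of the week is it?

Saturday

16527 mod 7 = 0 (since 2361·7 = 16527).
Saturday + 0 days → Saturday.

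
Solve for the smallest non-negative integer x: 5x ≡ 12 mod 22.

5⁻¹ ≡ 9 (mod 22) because 5·9 = 45 = 2·22 + 1.
So x ≡ 9·12 = 108 ≡ 20 (mod 22).

20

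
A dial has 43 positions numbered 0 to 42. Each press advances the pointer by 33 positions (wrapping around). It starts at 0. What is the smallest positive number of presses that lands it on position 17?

The inverse of 33 mod 43 is 30 (since 33·30 = 990 ≡ 1).
Multiplying both sides by 30: x ≡ 30·17 = 510 ≡ 37 (mod 43).

37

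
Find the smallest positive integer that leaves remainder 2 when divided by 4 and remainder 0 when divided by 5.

x ≡ 2 (mod 4) gives x ∈ {2, 6, 10}.
The first of these with x mod 5 = 0 is 10.

10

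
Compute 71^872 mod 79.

Square-and-reduce mod 79: 71^1≡71, 71^2≡64, 71^4≡67, 71^8≡65, 71^16≡38, 71^32≡22, 71^64≡10, 71^128≡21, 71^256≡46, 71^512≡62.
Since 872 = 8 + 32 + 64 + 256 + 512 in binary, 71^872 ≡ 65·22·10·46·62 ≡ 8 (mod 79).

8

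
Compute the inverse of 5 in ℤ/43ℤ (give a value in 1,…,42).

43 = 8·5 + 3
5 = 1·3 + 2
3 = 1·2 + 1
2 = 2·1 + 0
Back-substituting gives 5·26 ≡ 1 (mod 43).

26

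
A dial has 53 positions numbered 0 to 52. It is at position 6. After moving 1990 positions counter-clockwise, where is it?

1990 = 37·53 + 29, so 1990 mod 53 = 29.
(6 − 29) mod 53 = 30.

30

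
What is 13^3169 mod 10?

Powers of 3 mod 10 repeat with period 4: 3, 9, 7, 1.
3169 mod 4 = 1, so the last digit matches 3^1 = 3.

3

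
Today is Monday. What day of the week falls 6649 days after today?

Sunday

6649 − 949·7 = 6, so 6649 ≡ 6 (mod 7).
Monday + 6 days → Sunday.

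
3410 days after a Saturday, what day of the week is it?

Sunday

3410 mod 7 = 1 (since 487·7 = 3409).
Saturday + 1 day → Sunday.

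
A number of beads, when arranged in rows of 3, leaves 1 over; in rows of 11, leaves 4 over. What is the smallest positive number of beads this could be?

4

Since 11·2 ≡ 1 (mod 3), take x = 4 + 11·((1−4)·2 mod 3) = 4 + 11·0 = 4.
Check: 4 mod 3 = 1, 4 mod 11 = 4.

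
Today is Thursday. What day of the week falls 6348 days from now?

Wednesday

6348 mod 7 = 6 (since 906·7 = 6342).
Thursday + 6 days → Wednesday.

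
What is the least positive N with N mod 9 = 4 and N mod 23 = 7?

x ≡ 4 (mod 9) gives x ∈ {4, 13, 22, 31, 40, 49, 58, 67, …}.
The first of these with x mod 23 = 7 is 76.

76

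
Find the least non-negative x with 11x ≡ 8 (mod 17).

10

11⁻¹ ≡ 14 (mod 17) because 11·14 = 154 = 9·17 + 1.
So x ≡ 14·8 = 112 ≡ 10 (mod 17).
Check: 11·10 = 110 = 6·17 + 8.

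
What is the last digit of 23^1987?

7

Last digits of 3^n: 3, 9, 7, 1 (period 4).
1987 leaves remainder 3 on division by 4, so 23^1987 ends in 7.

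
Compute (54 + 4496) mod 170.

130

4496 mod 170 = 76 (since 26·170 = 4420).
(54 + 76) mod 170 = 130.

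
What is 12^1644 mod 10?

6

The units digit of 12^n cycles with period 4: 2, 4, 8, 6, …
1644 leaves remainder 0 on division by 4, so 12^1644 ends in 6.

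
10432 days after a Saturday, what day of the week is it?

Monday

10432 = 1490·7 + 2, so 10432 mod 7 = 2.
Saturday + 2 days → Monday.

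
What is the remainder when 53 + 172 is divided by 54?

Dividing 172 by 54 gives quotient 3 and remainder 10.
(53 + 10) mod 54 = 9.

9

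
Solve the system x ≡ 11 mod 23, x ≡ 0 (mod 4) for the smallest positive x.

x ≡ 0 (mod 4) gives x ∈ {0, 4, 8, 12, 16, 20, 24, 28, …}.
The first of these with x mod 23 = 11 is 80.

80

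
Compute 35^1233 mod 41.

Successive squares of 35 mod 41: 35^1≡35, 35^2≡36, 35^4≡25, 35^8≡10, 35^16≡18, 35^32≡37, 35^64≡16, 35^128≡10, 35^256≡18, 35^512≡37, 35^1024≡16.
Since 1233 = 1 + 16 + 64 + 128 + 1024 in binary, 35^1233 ≡ 35·18·16·10·16 ≡ 24 (mod 41).

24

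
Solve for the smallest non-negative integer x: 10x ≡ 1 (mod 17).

12

The inverse of 10 mod 17 is 12 (since 10·12 = 120 ≡ 1).
So x ≡ 12·1 = 12 ≡ 12 (mod 17).
Check: 10·12 = 120 = 7·17 + 1.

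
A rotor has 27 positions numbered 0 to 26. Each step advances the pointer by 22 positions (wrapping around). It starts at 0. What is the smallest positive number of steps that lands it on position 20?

The inverse of 22 mod 27 is 16 (since 22·16 = 352 ≡ 1).
So x ≡ 16·20 = 320 ≡ 23 (mod 27).

23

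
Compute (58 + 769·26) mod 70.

32

769·26 = 19994.
19994 − 285·70 = 44, so 19994 ≡ 44 (mod 70).
(58 + 44) mod 70 = 32.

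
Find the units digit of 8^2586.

4

Powers of 8 mod 10 repeat with period 4: 8, 4, 2, 6.
2586 leaves remainder 2 on division by 4, so 8^2586 ends in 4.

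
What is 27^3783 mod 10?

3

Powers of 7 mod 10 repeat with period 4: 7, 9, 3, 1.
3783 mod 4 = 3, so the last digit matches 7^3 = 3.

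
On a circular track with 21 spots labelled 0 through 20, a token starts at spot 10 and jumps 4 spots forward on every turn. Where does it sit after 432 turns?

16

432·4 = 1728.
Dividing 1728 by 21 gives quotient 82 and remainder 6.
(10 + 6) mod 21 = 16.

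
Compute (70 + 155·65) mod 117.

155·65 = 10075.
10075 mod 117 = 13 (since 86·117 = 10062).
(70 + 13) mod 117 = 83.

83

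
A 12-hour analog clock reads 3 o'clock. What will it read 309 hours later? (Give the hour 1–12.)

Dividing 309 by 12 gives quotient 25 and remainder 9.
3 + 9 → 12 on a 12-hour dial.

12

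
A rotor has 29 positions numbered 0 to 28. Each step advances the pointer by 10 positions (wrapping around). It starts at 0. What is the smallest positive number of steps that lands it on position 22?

The inverse of 10 mod 29 is 3 (since 10·3 = 30 ≡ 1).
Multiplying both sides by 3: x ≡ 3·22 = 66 ≡ 8 (mod 29).
Check: 10·8 = 80 = 2·29 + 22.

8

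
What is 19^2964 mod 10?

1

The units digit of 19^n cycles with period 2: 9, 1, …
2964 leaves remainder 0 on division by 2, so 19^2964 ends in 1.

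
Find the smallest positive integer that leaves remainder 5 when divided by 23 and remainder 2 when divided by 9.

74

Since 9·18 ≡ 1 (mod 23), take x = 2 + 9·((5−2)·18 mod 23) = 2 + 9·8 = 74.
Check: 74 mod 23 = 5, 74 mod 9 = 2.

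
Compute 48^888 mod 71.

37

Square-and-reduce mod 71: 48^1≡48, 48^2≡32, 48^4≡30, 48^8≡48, 48^16≡32, 48^32≡30, 48^64≡48, 48^128≡32, 48^256≡30, 48^512≡48.
Since 888 = 8 + 16 + 32 + 64 + 256 + 512 in binary, 48^888 ≡ 48·32·30·48·30·48 ≡ 37 (mod 71).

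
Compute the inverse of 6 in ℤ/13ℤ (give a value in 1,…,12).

11

13 = 2·6 + 1
6 = 6·1 + 0
Back-substituting gives 6·11 ≡ 1 (mod 13).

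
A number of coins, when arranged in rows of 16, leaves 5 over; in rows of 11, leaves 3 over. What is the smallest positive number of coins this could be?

x ≡ 3 (mod 11) gives x ∈ {3, 14, 25, 36, 47, 58, 69}.
The first of these with x mod 16 = 5 is 69.

69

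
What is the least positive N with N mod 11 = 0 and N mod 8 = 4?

44

x ≡ 4 (mod 8) gives x ∈ {4, 12, 20, 28, 36, 44}.
The first of these with x mod 11 = 0 is 44.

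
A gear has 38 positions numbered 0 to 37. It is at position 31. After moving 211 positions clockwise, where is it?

211 − 5·38 = 21, so 211 ≡ 21 (mod 38).
(31 + 21) mod 38 = 14.

14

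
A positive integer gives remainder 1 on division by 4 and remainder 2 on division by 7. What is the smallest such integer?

9

x ≡ 1 (mod 4) gives x ∈ {1, 5, 9}.
The first of these with x mod 7 = 2 is 9.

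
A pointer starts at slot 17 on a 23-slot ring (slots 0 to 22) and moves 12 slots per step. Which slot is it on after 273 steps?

273·12 = 3276.
3276 − 142·23 = 10, so 3276 ≡ 10 (mod 23).
(17 + 10) mod 23 = 4.

4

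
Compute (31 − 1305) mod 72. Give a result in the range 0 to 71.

1305 − 18·72 = 9, so 1305 ≡ 9 (mod 72).
(31 − 9) mod 72 = 22.

22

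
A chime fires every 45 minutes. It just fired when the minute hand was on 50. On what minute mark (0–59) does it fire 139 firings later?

5

139·45 = 6255.
6255 − 104·60 = 15, so 6255 ≡ 15 (mod 60).
(50 + 15) mod 60 = 5.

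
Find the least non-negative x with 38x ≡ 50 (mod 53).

The inverse of 38 mod 53 is 7 (since 38·7 = 266 ≡ 1).
So x ≡ 7·50 = 350 ≡ 32 (mod 53).

32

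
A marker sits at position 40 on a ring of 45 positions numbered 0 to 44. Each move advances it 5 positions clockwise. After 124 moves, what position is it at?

124·5 = 620.
620 = 13·45 + 35, so 620 mod 45 = 35.
(40 + 35) mod 45 = 30.

30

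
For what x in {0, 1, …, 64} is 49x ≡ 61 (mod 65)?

49

The inverse of 49 mod 65 is 4 (since 49·4 = 196 ≡ 1).
So x ≡ 4·61 = 244 ≡ 49 (mod 65).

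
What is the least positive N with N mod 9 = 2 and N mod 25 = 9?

x ≡ 2 (mod 9) gives x ∈ {2, 11, 20, 29, 38, 47, 56, 65, …}.
The first of these with x mod 25 = 9 is 209.

209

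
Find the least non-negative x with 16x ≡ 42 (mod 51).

The inverse of 16 mod 51 is 16 (since 16·16 = 256 ≡ 1).
So x ≡ 16·42 = 672 ≡ 9 (mod 51).
Check: 16·9 = 144 = 2·51 + 42.

9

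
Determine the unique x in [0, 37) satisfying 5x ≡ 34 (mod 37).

29

5⁻¹ ≡ 15 (mod 37) because 5·15 = 75 = 2·37 + 1.
Multiplying both sides by 15: x ≡ 15·34 = 510 ≡ 29 (mod 37).
Check: 5·29 = 145 = 3·37 + 34.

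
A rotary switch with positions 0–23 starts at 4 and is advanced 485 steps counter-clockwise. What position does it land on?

485 mod 24 = 5 (since 20·24 = 480).
(4 − 5) mod 24 = 23.

23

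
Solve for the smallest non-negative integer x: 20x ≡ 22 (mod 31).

29

The inverse of 20 mod 31 is 14 (since 20·14 = 280 ≡ 1).
Multiplying both sides by 14: x ≡ 14·22 = 308 ≡ 29 (mod 31).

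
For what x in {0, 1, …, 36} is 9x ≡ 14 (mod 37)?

9⁻¹ ≡ 33 (mod 37) because 9·33 = 297 = 8·37 + 1.
Multiplying both sides by 33: x ≡ 33·14 = 462 ≡ 18 (mod 37).
Check: 9·18 = 162 = 4·37 + 14.

18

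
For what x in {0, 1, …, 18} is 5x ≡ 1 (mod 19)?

4

The inverse of 5 mod 19 is 4 (since 5·4 = 20 ≡ 1).
Multiplying both sides by 4: x ≡ 4·1 = 4 ≡ 4 (mod 19).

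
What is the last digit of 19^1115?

9

Powers of 9 mod 10 repeat with period 2: 9, 1.
1115 mod 2 = 1, so the last digit matches 9^1 = 9.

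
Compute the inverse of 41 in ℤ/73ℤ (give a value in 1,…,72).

41·57 = 2337 = 32·73 + 1, so 41⁻¹ ≡ 57 (mod 73).

57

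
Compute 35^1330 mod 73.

Square-and-reduce mod 73: 35^1≡35, 35^2≡57, 35^4≡37, 35^8≡55, 35^16≡32, 35^32≡2, 35^64≡4, 35^128≡16, 35^256≡37, 35^512≡55, 35^1024≡32.
Since 1330 = 2 + 16 + 32 + 256 + 1024 in binary, 35^1330 ≡ 57·32·2·37·32 ≡ 41 (mod 73).

41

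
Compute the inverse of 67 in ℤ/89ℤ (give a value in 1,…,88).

4

89 = 1·67 + 22
67 = 3·22 + 1
22 = 22·1 + 0
Back-substituting gives 67·4 ≡ 1 (mod 89).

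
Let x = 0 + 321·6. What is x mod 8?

6

321·6 = 1926.
1926 = 240·8 + 6, so 1926 mod 8 = 6.
(0 + 6) mod 8 = 6.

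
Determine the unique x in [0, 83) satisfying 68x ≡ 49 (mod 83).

The inverse of 68 mod 83 is 11 (since 68·11 = 748 ≡ 1).
Multiplying both sides by 11: x ≡ 11·49 = 539 ≡ 41 (mod 83).

41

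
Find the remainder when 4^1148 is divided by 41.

Square-and-reduce mod 41: 4^1≡4, 4^2≡16, 4^4≡10, 4^8≡18, 4^16≡37, 4^32≡16, 4^64≡10, 4^128≡18, 4^256≡37, 4^512≡16, 4^1024≡10.
1148 = 4 + 8 + 16 + 32 + 64 + 1024, so 4^1148 ≡ 10·18·37·16·10·10 ≡ 18 (mod 41).

18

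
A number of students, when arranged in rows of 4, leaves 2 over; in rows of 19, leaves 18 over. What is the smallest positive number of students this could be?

Since 19·3 ≡ 1 (mod 4), take x = 18 + 19·((2−18)·3 mod 4) = 18 + 19·0 = 18.
Check: 18 mod 4 = 2, 18 mod 19 = 18.

18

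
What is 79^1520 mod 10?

1

Powers of 9 mod 10 repeat with period 2: 9, 1.
1520 leaves remainder 0 on division by 2, so 79^1520 ends in 1.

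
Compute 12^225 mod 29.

Successive squares of 12 mod 29: 12^1≡12, 12^2≡28, 12^4≡1, 12^8≡1, 12^16≡1, 12^32≡1, 12^64≡1, 12^128≡1.
Since 225 = 1 + 32 + 64 + 128 in binary, 12^225 ≡ 12·1·1·1 ≡ 12 (mod 29).

12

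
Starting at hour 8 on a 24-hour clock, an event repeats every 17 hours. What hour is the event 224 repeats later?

224·17 = 3808.
3808 = 158·24 + 16, so 3808 mod 24 = 16.
(8 + 16) mod 24 = 0.

0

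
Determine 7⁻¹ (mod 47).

7·27 = 189 = 4·47 + 1, so 7⁻¹ ≡ 27 (mod 47).

27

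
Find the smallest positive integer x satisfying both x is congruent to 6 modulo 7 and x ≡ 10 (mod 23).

125

x ≡ 6 (mod 7) gives x ∈ {6, 13, 20, 27, 34, 41, 48, 55, …}.
The first of these with x mod 23 = 10 is 125.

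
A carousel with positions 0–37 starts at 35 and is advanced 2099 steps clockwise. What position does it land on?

6

2099 − 55·38 = 9, so 2099 ≡ 9 (mod 38).
(35 + 9) mod 38 = 6.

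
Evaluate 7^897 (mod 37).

26

Successive squares of 7 mod 37: 7^1≡7, 7^2≡12, 7^4≡33, 7^8≡16, 7^16≡34, 7^32≡9, 7^64≡7, 7^128≡12, 7^256≡33, 7^512≡16.
897 = 1 + 128 + 256 + 512, so 7^897 ≡ 7·12·33·16 ≡ 26 (mod 37).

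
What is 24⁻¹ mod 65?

24·19 = 456 = 7·65 + 1, so 24⁻¹ ≡ 19 (mod 65).

19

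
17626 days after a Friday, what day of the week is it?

17626 − 2518·7 = 0, so 17626 ≡ 0 (mod 7).
Friday + 0 days → Friday.

Friday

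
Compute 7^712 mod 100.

Square-and-reduce mod 100: 7^1≡7, 7^2≡49, 7^4≡1, 7^8≡1, 7^16≡1, 7^32≡1, 7^64≡1, 7^128≡1, 7^256≡1, 7^512≡1.
712 = 8 + 64 + 128 + 512, so 7^712 ≡ 1·1·1·1 ≡ 1 (mod 100).

1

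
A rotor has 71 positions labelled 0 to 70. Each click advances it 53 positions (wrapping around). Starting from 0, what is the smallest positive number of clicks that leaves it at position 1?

71 = 1·53 + 18
53 = 2·18 + 17
18 = 1·17 + 1
17 = 17·1 + 0
Back-substituting gives 53·67 ≡ 1 (mod 71).

67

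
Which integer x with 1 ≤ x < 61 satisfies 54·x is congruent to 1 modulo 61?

26

61 = 1·54 + 7
54 = 7·7 + 5
7 = 1·5 + 2
5 = 2·2 + 1
2 = 2·1 + 0
Back-substituting gives 54·26 ≡ 1 (mod 61).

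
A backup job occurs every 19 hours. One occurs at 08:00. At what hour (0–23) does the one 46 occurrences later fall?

18

46·19 = 874.
874 = 36·24 + 10, so 874 mod 24 = 10.
(8 + 10) mod 24 = 18.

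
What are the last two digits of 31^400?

01

Successive squares of 31 mod 100: 31^1≡31, 31^2≡61, 31^4≡21, 31^8≡41, 31^16≡81, 31^32≡61, 31^64≡21, 31^128≡41, 31^256≡81.
400 = 16 + 128 + 256, so 31^400 ≡ 81·41·81 ≡ 1 (mod 100).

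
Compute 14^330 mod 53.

By repeated squaring mod 53: 14^1≡14, 14^2≡37, 14^4≡44, 14^8≡28, 14^16≡42, 14^32≡15, 14^64≡13, 14^128≡10, 14^256≡47.
Since 330 = 2 + 8 + 64 + 256 in binary, 14^330 ≡ 37·28·13·47 ≡ 17 (mod 53).

17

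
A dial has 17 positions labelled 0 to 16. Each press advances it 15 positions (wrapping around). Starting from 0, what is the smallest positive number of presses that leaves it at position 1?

8

17 = 1·15 + 2
15 = 7·2 + 1
2 = 2·1 + 0
Back-substituting gives 15·8 ≡ 1 (mod 17).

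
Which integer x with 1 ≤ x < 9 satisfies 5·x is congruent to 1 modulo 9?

2

5·2 = 10 = 1·9 + 1, so 5⁻¹ ≡ 2 (mod 9).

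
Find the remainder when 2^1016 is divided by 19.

9

By repeated squaring mod 19: 2^1≡2, 2^2≡4, 2^4≡16, 2^8≡9, 2^16≡5, 2^32≡6, 2^64≡17, 2^128≡4, 2^256≡16, 2^512≡9.
Since 1016 = 8 + 16 + 32 + 64 + 128 + 256 + 512 in binary, 2^1016 ≡ 9·5·6·17·4·16·9 ≡ 9 (mod 19).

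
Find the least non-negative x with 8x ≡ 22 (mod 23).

8⁻¹ ≡ 3 (mod 23) because 8·3 = 24 = 1·23 + 1.
So x ≡ 3·22 = 66 ≡ 20 (mod 23).

20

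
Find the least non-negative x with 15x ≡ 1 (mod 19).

14

The inverse of 15 mod 19 is 14 (since 15·14 = 210 ≡ 1).
Multiplying both sides by 14: x ≡ 14·1 = 14 ≡ 14 (mod 19).
Check: 15·14 = 210 = 11·19 + 1.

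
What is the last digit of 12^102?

The units digit of 12^n cycles with period 4: 2, 4, 8, 6, …
102 mod 4 = 2, so the last digit matches 2^2 = 4.

4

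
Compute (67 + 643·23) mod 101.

9

643·23 = 14789.
14789 mod 101 = 43 (since 146·101 = 14746).
(67 + 43) mod 101 = 9.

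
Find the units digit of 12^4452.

Last digits of 2^n: 2, 4, 8, 6 (period 4).
4452 mod 4 = 0, so the last digit matches 2^4 = 6.

6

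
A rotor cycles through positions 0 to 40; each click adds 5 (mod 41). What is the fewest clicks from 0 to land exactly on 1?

33

5·33 = 165 = 4·41 + 1, so 5⁻¹ ≡ 33 (mod 41).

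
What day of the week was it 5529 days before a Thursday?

5529 = 789·7 + 6, so 5529 mod 7 = 6.
Thursday − 6 days → Friday.

Friday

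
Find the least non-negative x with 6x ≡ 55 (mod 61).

The inverse of 6 mod 61 is 51 (since 6·51 = 306 ≡ 1).
So x ≡ 51·55 = 2805 ≡ 60 (mod 61).
Check: 6·60 = 360 = 5·61 + 55.

60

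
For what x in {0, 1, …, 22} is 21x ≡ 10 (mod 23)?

18

21⁻¹ ≡ 11 (mod 23) because 21·11 = 231 = 10·23 + 1.
Multiplying both sides by 11: x ≡ 11·10 = 110 ≡ 18 (mod 23).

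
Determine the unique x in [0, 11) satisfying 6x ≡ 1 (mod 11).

2

6⁻¹ ≡ 2 (mod 11) because 6·2 = 12 = 1·11 + 1.
So x ≡ 2·1 = 2 ≡ 2 (mod 11).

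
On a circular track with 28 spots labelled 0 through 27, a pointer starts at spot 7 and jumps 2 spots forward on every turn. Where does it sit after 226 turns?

11

226·2 = 452.
452 mod 28 = 4 (since 16·28 = 448).
(7 + 4) mod 28 = 11.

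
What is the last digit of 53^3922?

9

Powers of 3 mod 10 repeat with period 4: 3, 9, 7, 1.
3922 leaves remainder 2 on division by 4, so 53^3922 ends in 9.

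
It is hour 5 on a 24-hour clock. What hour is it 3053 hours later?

10

3053 − 127·24 = 5, so 3053 ≡ 5 (mod 24).
(5 + 5) mod 24 = 10.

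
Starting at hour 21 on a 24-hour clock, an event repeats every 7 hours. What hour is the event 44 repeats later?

44·7 = 308.
308 mod 24 = 20 (since 12·24 = 288).
(21 + 20) mod 24 = 17.

17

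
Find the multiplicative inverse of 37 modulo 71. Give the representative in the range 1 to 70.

71 = 1·37 + 34
37 = 1·34 + 3
34 = 11·3 + 1
3 = 3·1 + 0
Back-substituting gives 37·48 ≡ 1 (mod 71).

48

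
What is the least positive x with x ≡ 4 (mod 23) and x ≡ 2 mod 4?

x ≡ 2 (mod 4) gives x ∈ {2, 6, 10, 14, 18, 22, 26, 30, …}.
The first of these with x mod 23 = 4 is 50.

50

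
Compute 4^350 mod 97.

By repeated squaring mod 97: 4^1≡4, 4^2≡16, 4^4≡62, 4^8≡61, 4^16≡35, 4^32≡61, 4^64≡35, 4^128≡61, 4^256≡35.
350 = 2 + 4 + 8 + 16 + 64 + 256, so 4^350 ≡ 16·62·61·35·35·35 ≡ 81 (mod 97).

81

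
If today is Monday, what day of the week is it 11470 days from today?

Friday

11470 = 1638·7 + 4, so 11470 mod 7 = 4.
Monday + 4 days → Friday.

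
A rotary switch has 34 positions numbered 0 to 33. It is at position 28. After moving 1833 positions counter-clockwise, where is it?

31

1833 − 53·34 = 31, so 1833 ≡ 31 (mod 34).
(28 − 31) mod 34 = 31.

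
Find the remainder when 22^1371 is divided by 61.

58

Successive squares of 22 mod 61: 22^1≡22, 22^2≡57, 22^4≡16, 22^8≡12, 22^16≡22, 22^32≡57, 22^64≡16, 22^128≡12, 22^256≡22, 22^512≡57, 22^1024≡16.
Since 1371 = 1 + 2 + 8 + 16 + 64 + 256 + 1024 in binary, 22^1371 ≡ 22·57·12·22·16·22·16 ≡ 58 (mod 61).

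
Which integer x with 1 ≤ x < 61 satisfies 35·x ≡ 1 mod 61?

7

61 = 1·35 + 26
35 = 1·26 + 9
26 = 2·9 + 8
9 = 1·8 + 1
8 = 8·1 + 0
Back-substituting gives 35·7 ≡ 1 (mod 61).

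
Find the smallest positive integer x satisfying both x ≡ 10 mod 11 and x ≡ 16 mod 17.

186

Since 17·2 ≡ 1 (mod 11), take x = 16 + 17·((10−16)·2 mod 11) = 16 + 17·10 = 186.
Check: 186 mod 11 = 10, 186 mod 17 = 16.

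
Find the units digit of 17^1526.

9

Powers of 7 mod 10 repeat with period 4: 7, 9, 3, 1.
1526 mod 4 = 2, so the last digit matches 7^2 = 9.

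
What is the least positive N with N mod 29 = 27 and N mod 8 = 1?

x ≡ 1 (mod 8) gives x ∈ {1, 9, 17, 25, 33, 41, 49, 57, …}.
The first of these with x mod 29 = 27 is 201.

201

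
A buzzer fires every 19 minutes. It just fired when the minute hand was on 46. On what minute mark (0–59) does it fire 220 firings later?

220·19 = 4180.
4180 = 69·60 + 40, so 4180 mod 60 = 40.
(46 + 40) mod 60 = 26.

26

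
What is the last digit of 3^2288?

Last digits of 3^n: 3, 9, 7, 1 (period 4).
2288 mod 4 = 0, so the last digit matches 3^4 = 1.

1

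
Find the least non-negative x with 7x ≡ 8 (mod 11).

9

7⁻¹ ≡ 8 (mod 11) because 7·8 = 56 = 5·11 + 1.
So x ≡ 8·8 = 64 ≡ 9 (mod 11).
Check: 7·9 = 63 = 5·11 + 8.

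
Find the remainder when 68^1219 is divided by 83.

Square-and-reduce mod 83: 68^1≡68, 68^2≡59, 68^4≡78, 68^8≡25, 68^16≡44, 68^32≡27, 68^64≡65, 68^128≡75, 68^256≡64, 68^512≡29, 68^1024≡11.
Since 1219 = 1 + 2 + 64 + 128 + 1024 in binary, 68^1219 ≡ 68·59·65·75·11 ≡ 30 (mod 83).

30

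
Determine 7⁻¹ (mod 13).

2

13 = 1·7 + 6
7 = 1·6 + 1
6 = 6·1 + 0
Back-substituting gives 7·2 ≡ 1 (mod 13).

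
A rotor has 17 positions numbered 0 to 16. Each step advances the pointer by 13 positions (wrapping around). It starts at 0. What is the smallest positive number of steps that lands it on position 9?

2

13⁻¹ ≡ 4 (mod 17) because 13·4 = 52 = 3·17 + 1.
Multiplying both sides by 4: x ≡ 4·9 = 36 ≡ 2 (mod 17).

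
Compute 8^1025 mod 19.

By repeated squaring mod 19: 8^1≡8, 8^2≡7, 8^4≡11, 8^8≡7, 8^16≡11, 8^32≡7, 8^64≡11, 8^128≡7, 8^256≡11, 8^512≡7, 8^1024≡11.
Since 1025 = 1 + 1024 in binary, 8^1025 ≡ 8·11 ≡ 12 (mod 19).

12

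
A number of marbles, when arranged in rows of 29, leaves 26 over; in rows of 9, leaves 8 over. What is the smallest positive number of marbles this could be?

26

Since 9·13 ≡ 1 (mod 29), take x = 8 + 9·((26−8)·13 mod 29) = 8 + 9·2 = 26.
Check: 26 mod 29 = 26, 26 mod 9 = 8.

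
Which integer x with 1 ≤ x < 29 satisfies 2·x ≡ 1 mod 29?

15

29 = 14·2 + 1
2 = 2·1 + 0
Back-substituting gives 2·15 ≡ 1 (mod 29).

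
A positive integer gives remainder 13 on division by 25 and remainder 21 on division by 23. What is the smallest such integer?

x ≡ 21 (mod 23) gives x ∈ {21, 44, 67, 90, 113}.
The first of these with x mod 25 = 13 is 113.

113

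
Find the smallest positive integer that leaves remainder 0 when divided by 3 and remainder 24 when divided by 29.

24

x ≡ 0 (mod 3) gives x ∈ {0, 3, 6, 9, 12, 15, 18, 21, …}.
The first of these with x mod 29 = 24 is 24.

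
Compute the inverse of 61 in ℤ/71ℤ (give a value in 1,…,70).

7

61·7 = 427 = 6·71 + 1, so 61⁻¹ ≡ 7 (mod 71).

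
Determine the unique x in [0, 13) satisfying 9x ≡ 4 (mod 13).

The inverse of 9 mod 13 is 3 (since 9·3 = 27 ≡ 1).
Multiplying both sides by 3: x ≡ 3·4 = 12 ≡ 12 (mod 13).

12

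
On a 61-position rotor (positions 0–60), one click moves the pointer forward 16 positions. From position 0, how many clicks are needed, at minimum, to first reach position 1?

61 = 3·16 + 13
16 = 1·13 + 3
13 = 4·3 + 1
3 = 3·1 + 0
Back-substituting gives 16·42 ≡ 1 (mod 61).

42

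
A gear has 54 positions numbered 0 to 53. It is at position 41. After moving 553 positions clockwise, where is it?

0

553 − 10·54 = 13, so 553 ≡ 13 (mod 54).
(41 + 13) mod 54 = 0.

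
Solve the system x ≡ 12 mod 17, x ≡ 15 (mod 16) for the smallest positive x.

63

x ≡ 15 (mod 16) gives x ∈ {15, 31, 47, 63}.
The first of these with x mod 17 = 12 is 63.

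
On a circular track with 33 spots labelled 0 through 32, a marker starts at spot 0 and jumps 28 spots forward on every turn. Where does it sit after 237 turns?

237·28 = 6636.
6636 = 201·33 + 3, so 6636 mod 33 = 3.
(0 + 3) mod 33 = 3.

3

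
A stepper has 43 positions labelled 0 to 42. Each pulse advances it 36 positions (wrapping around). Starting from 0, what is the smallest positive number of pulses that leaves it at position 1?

6

43 = 1·36 + 7
36 = 5·7 + 1
7 = 7·1 + 0
Back-substituting gives 36·6 ≡ 1 (mod 43).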